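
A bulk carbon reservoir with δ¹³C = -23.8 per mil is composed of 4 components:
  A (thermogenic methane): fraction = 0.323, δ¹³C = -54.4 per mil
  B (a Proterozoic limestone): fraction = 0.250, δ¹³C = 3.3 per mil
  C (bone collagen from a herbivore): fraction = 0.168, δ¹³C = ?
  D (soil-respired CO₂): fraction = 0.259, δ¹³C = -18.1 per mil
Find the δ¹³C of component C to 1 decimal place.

Isotope mass balance: δ_bulk = Σ fᵢ·δᵢ.
-23.8 = 0.323×(-54.4) + 0.250×(3.3) + 0.168×δ_C + 0.259×(-18.1)
0.168·δ_C = -23.8 − (-21.434) = -2.366
δ_C = -2.366 / 0.168 = -14.08 per mil

-14.1 per mil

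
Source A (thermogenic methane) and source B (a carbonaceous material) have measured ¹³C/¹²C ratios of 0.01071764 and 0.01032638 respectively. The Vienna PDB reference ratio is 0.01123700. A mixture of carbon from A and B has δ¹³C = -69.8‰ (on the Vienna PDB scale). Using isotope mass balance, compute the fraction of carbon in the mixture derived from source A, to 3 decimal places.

δ_A = (0.01071764/0.01123700 − 1)×1000 = (0.953781 − 1)×1000 = -46.219‰
δ_B = (0.01032638/0.01123700 − 1)×1000 = (0.918962 − 1)×1000 = -81.038‰
f_A = (δ_mix − δ_B)/(δ_A − δ_B) = (-69.8 − (-81.038))/(-46.219 − (-81.038))
f_A = 11.238 / 34.819 = 0.3227

0.323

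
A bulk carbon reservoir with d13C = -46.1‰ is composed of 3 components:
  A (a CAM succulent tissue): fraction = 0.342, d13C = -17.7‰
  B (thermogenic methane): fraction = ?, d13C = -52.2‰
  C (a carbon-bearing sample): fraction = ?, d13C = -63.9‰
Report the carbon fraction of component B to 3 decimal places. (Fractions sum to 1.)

0.171

Let f_B and f_C be the unknown fractions; fractions sum to 1 so f_B + f_C = 0.658.
Mass balance: Σ fᵢ·δᵢ = δ_bulk ⇒ f_B·(-52.2) + f_C·(-63.9) = -46.1 − (-6.053) = -40.047
Substitute f_C = 0.658 − f_B:
f_B·(-52.2 − -63.9) = -40.047 − 0.658×(-63.9) = 2.000
f_B = 2.000 / 11.7 = 0.1709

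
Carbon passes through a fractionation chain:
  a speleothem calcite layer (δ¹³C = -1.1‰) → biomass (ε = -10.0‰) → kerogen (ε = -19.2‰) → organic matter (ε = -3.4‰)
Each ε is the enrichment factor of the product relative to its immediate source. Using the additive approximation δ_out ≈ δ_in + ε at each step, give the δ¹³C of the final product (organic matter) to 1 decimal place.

step 1: δ ≈ -1.1 + (-10.0) = -11.1‰
step 2: δ ≈ -11.1 + (-19.2) = -30.3‰
step 3: δ ≈ -30.3 + (-3.4) = -33.7‰

-33.7‰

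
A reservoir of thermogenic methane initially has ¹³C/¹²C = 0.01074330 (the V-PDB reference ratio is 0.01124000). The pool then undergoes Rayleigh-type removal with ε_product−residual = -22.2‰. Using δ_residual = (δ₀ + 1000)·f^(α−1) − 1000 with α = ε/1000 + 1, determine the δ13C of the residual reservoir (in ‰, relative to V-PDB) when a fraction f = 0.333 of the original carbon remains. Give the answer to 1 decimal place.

δ₀ = (0.01074330/0.01124000 − 1)×1000 = (0.955810 − 1)×1000 = -44.190‰
α − 1 = ε/1000 = -0.0222
f^(α−1) = 0.333^(-0.0222) = 1.024712
δ_res = (-44.190 + 1000) × 1.024712 − 1000 = 979.429 − 1000 = -20.57‰

-20.6‰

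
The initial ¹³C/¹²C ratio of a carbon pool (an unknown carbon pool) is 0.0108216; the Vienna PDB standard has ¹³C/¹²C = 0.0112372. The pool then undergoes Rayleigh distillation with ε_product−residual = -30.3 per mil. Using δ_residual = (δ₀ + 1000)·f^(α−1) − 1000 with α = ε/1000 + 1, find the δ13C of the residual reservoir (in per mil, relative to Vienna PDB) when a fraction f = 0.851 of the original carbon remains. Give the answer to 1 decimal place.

δ₀ = (0.0108216/0.0112372 − 1)×1000 = (0.963016 − 1)×1000 = -36.984 per mil
α − 1 = ε/1000 = -0.0303
f^(α−1) = 0.851^(-0.0303) = 1.004901
δ_res = (-36.984 + 1000) × 1.004901 − 1000 = 967.735 − 1000 = -32.26 per mil

-32.3 per mil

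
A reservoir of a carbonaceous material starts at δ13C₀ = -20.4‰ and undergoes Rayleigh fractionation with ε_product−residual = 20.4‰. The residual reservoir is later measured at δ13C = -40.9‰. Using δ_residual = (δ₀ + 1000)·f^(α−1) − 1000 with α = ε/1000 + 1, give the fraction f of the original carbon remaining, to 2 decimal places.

0.35

α − 1 = ε/1000 = 0.0204
(δ_res + 1000)/(δ₀ + 1000) = (-40.9 + 1000)/(-20.4 + 1000) = 959.1/979.6 = 0.979073
f = 0.979073^(1/0.0204) = exp(ln(0.979073)/0.0204) = exp(-0.02115/0.0204)
f = exp(-1.0367) = 0.3546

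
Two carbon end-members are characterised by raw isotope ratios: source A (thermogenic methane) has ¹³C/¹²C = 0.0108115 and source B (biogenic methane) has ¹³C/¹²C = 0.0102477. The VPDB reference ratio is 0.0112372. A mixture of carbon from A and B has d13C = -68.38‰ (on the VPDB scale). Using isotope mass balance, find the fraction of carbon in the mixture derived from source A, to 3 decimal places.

δ_A = (0.0108115/0.0112372 − 1)×1000 = (0.962117 − 1)×1000 = -37.883‰
δ_B = (0.0102477/0.0112372 − 1)×1000 = (0.911944 − 1)×1000 = -88.056‰
f_A = (δ_mix − δ_B)/(δ_A − δ_B) = (-68.38 − (-88.056))/(-37.883 − (-88.056))
f_A = 19.676 / 50.173 = 0.3922

0.392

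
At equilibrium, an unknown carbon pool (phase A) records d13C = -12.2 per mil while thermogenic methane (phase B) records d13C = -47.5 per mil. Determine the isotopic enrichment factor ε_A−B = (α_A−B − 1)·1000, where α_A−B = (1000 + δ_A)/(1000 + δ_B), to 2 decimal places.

37.06 per mil

α_A−B = (1000 + -12.2) / (1000 + -47.5) = 987.8 / 952.5 = 1.037060
ε_A−B = (1.037060 − 1) × 1000 = 37.060 per mil
(The approximation ε ≈ δ_A − δ_B would give 35.3 per mil.)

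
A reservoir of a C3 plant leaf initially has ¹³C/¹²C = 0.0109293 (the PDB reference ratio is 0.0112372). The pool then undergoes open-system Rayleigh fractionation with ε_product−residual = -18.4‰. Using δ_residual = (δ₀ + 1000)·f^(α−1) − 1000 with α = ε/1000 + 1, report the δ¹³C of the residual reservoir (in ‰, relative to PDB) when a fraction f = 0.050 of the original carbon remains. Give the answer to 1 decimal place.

δ₀ = (0.0109293/0.0112372 − 1)×1000 = (0.972600 − 1)×1000 = -27.400‰
α − 1 = ε/1000 = -0.0184
f^(α−1) = 0.050^(-0.0184) = 1.056669
δ_res = (-27.400 + 1000) × 1.056669 − 1000 = 1027.716 − 1000 = 27.72‰

27.7‰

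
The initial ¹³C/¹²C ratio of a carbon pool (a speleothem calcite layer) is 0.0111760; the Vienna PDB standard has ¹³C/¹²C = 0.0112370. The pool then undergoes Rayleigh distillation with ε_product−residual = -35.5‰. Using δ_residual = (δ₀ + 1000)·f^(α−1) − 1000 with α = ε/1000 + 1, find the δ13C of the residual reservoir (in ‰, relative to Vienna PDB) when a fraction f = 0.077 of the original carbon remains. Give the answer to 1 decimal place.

89.3‰

δ₀ = (0.0111760/0.0112370 − 1)×1000 = (0.994572 − 1)×1000 = -5.428‰
α − 1 = ε/1000 = -0.0355
f^(α−1) = 0.077^(-0.0355) = 1.095291
δ_res = (-5.428 + 1000) × 1.095291 − 1000 = 1089.345 − 1000 = 89.35‰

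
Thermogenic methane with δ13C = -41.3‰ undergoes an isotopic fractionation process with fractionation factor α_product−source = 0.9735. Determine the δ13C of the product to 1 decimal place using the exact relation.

-66.7‰

δ_product = (δ_source + 1000)·α − 1000
δ_product = (-41.3 + 1000) × 0.9735 − 1000
δ_product = 933.294 − 1000 = -66.71‰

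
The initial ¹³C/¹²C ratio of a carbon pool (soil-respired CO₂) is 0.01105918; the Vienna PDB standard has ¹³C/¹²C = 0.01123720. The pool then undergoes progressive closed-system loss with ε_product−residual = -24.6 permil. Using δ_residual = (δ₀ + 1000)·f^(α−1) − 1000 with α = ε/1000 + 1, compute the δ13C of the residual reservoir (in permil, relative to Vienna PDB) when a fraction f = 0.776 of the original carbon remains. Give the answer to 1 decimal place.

-9.7 permil

δ₀ = (0.01105918/0.01123720 − 1)×1000 = (0.984158 − 1)×1000 = -15.842 permil
α − 1 = ε/1000 = -0.0246
f^(α−1) = 0.776^(-0.0246) = 1.006258
δ_res = (-15.842 + 1000) × 1.006258 − 1000 = 990.317 − 1000 = -9.68 permil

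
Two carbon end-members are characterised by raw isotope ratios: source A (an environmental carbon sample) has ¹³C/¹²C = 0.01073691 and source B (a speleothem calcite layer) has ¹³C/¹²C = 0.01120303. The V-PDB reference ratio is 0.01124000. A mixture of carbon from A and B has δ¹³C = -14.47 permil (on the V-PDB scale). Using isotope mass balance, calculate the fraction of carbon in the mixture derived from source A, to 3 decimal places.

δ_A = (0.01073691/0.01124000 − 1)×1000 = (0.955241 − 1)×1000 = -44.759 permil
δ_B = (0.01120303/0.01124000 − 1)×1000 = (0.996711 − 1)×1000 = -3.289 permil
f_A = (δ_mix − δ_B)/(δ_A − δ_B) = (-14.47 − (-3.289))/(-44.759 − (-3.289))
f_A = -11.181 / -41.470 = 0.2696

0.270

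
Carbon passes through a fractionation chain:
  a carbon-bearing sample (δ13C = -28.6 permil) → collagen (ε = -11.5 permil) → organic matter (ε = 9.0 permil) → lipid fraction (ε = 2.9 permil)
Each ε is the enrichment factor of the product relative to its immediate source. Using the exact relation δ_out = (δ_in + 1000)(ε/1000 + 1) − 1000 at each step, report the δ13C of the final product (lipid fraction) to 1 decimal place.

-28.3 permil

step 1: δ = (-28.60 + 1000)·(-11.5/1000 + 1) − 1000 = -39.77 permil
step 2: δ = (-39.77 + 1000)·(9.0/1000 + 1) − 1000 = -31.13 permil
step 3: δ = (-31.13 + 1000)·(2.9/1000 + 1) − 1000 = -28.32 permil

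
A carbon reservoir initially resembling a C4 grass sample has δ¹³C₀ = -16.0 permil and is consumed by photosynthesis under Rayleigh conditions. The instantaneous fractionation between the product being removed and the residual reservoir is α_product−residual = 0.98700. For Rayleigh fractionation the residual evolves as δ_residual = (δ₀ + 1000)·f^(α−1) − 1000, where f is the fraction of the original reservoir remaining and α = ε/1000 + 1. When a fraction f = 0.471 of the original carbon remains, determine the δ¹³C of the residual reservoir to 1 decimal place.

-6.3 permil

Rayleigh residual: δ_res = (δ₀ + 1000)·f^(α−1) − 1000
α − 1 = -0.01300
f^(α−1) = 0.471^(-0.01300) = 1.009836
δ_res = (-16.0 + 1000) × 1.009836 − 1000 = 993.678 − 1000 = -6.32 permil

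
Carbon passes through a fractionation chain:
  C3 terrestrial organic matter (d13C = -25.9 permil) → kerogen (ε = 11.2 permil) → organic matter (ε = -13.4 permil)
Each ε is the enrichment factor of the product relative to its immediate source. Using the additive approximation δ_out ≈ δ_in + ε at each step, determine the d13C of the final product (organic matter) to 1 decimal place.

step 1: δ ≈ -25.9 + (11.2) = -14.7 permil
step 2: δ ≈ -14.7 + (-13.4) = -28.1 permil

-28.1 permil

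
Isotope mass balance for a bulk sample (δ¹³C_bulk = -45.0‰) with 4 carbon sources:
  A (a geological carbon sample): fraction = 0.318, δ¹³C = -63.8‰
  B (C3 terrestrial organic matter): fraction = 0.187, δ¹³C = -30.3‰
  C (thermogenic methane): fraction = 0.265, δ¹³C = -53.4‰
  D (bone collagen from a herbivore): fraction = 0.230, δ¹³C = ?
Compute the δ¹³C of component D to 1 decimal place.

-21.3‰

Isotope mass balance: δ_bulk = Σ fᵢ·δᵢ.
-45.0 = 0.318×(-63.8) + 0.187×(-30.3) + 0.265×(-53.4) + 0.230×δ_D
0.230·δ_D = -45.0 − (-40.105) = -4.895
δ_D = -4.895 / 0.230 = -21.28‰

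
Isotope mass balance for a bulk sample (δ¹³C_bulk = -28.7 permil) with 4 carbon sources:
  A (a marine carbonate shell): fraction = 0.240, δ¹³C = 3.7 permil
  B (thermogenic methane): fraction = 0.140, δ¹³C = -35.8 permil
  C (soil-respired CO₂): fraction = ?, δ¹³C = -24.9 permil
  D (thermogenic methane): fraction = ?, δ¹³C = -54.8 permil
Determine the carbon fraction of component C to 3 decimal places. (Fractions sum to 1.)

0.314

Let f_C and f_D be the unknown fractions; fractions sum to 1 so f_C + f_D = 0.620.
Mass balance: Σ fᵢ·δᵢ = δ_bulk ⇒ f_C·(-24.9) + f_D·(-54.8) = -28.7 − (-4.124) = -24.576
Substitute f_D = 0.620 − f_C:
f_C·(-24.9 − -54.8) = -24.576 − 0.620×(-54.8) = 9.400
f_C = 9.400 / 29.9 = 0.3144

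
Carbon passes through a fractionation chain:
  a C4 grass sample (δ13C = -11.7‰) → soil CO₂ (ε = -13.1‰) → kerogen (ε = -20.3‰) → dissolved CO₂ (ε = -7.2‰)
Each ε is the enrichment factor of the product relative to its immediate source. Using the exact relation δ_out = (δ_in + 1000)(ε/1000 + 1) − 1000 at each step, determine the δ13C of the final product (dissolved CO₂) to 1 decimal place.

step 1: δ = (-11.70 + 1000)·(-13.1/1000 + 1) − 1000 = -24.65‰
step 2: δ = (-24.65 + 1000)·(-20.3/1000 + 1) − 1000 = -44.45‰
step 3: δ = (-44.45 + 1000)·(-7.2/1000 + 1) − 1000 = -51.33‰

-51.3‰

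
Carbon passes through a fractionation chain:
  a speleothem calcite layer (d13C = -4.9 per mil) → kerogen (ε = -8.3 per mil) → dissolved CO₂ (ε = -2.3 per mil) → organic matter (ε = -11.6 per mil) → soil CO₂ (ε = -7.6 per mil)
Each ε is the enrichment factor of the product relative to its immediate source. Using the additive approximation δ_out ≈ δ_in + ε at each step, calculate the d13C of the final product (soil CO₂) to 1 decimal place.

-34.7 per mil

step 1: δ ≈ -4.9 + (-8.3) = -13.2 per mil
step 2: δ ≈ -13.2 + (-2.3) = -15.5 per mil
step 3: δ ≈ -15.5 + (-11.6) = -27.1 per mil
step 4: δ ≈ -27.1 + (-7.6) = -34.7 per mil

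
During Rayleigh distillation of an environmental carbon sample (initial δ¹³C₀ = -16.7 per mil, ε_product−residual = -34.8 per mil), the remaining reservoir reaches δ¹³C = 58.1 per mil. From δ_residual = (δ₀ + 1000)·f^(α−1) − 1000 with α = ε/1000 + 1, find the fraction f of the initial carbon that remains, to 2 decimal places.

α − 1 = ε/1000 = -0.0348
(δ_res + 1000)/(δ₀ + 1000) = (58.1 + 1000)/(-16.7 + 1000) = 1058.1/983.3 = 1.076070
f = 1.076070^(1/-0.0348) = exp(ln(1.076070)/-0.0348) = exp(0.07332/-0.0348)
f = exp(-2.1068) = 0.1216

0.12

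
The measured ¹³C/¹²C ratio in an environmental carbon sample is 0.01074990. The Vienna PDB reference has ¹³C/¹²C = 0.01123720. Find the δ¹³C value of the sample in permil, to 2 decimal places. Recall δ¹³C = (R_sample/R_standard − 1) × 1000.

δ¹³C = (R_sample / R_standard − 1) × 1000
R_sample / R_standard = 0.01074990 / 0.01123720 = 0.956635
δ¹³C = (0.956635 − 1) × 1000 = -43.365 permil

-43.36 permil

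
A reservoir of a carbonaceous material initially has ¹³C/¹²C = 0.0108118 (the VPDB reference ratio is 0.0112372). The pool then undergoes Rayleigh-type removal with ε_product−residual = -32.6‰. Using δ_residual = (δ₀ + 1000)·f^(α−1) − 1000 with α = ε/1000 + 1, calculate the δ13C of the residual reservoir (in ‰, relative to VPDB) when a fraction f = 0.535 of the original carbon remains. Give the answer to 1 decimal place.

δ₀ = (0.0108118/0.0112372 − 1)×1000 = (0.962144 − 1)×1000 = -37.856‰
α − 1 = ε/1000 = -0.0326
f^(α−1) = 0.535^(-0.0326) = 1.020600
δ_res = (-37.856 + 1000) × 1.020600 − 1000 = 981.964 − 1000 = -18.04‰

-18.0‰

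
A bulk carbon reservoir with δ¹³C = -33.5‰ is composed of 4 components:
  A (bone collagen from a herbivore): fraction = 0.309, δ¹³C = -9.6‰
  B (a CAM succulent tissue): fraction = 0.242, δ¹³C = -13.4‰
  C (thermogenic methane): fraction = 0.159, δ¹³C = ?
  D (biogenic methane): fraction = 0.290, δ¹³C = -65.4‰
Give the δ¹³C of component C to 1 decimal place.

-52.4‰

Isotope mass balance: δ_bulk = Σ fᵢ·δᵢ.
-33.5 = 0.309×(-9.6) + 0.242×(-13.4) + 0.159×δ_C + 0.290×(-65.4)
0.159·δ_C = -33.5 − (-25.175) = -8.325
δ_C = -8.325 / 0.159 = -52.36‰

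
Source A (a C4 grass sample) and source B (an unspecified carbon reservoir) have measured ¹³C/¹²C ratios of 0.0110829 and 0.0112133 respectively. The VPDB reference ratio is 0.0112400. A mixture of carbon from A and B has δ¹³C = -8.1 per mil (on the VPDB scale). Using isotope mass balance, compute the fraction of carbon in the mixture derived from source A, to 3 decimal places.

0.493

δ_A = (0.0110829/0.0112400 − 1)×1000 = (0.986023 − 1)×1000 = -13.977 per mil
δ_B = (0.0112133/0.0112400 − 1)×1000 = (0.997625 − 1)×1000 = -2.375 per mil
f_A = (δ_mix − δ_B)/(δ_A − δ_B) = (-8.1 − (-2.375))/(-13.977 − (-2.375))
f_A = -5.725 / -11.601 = 0.4934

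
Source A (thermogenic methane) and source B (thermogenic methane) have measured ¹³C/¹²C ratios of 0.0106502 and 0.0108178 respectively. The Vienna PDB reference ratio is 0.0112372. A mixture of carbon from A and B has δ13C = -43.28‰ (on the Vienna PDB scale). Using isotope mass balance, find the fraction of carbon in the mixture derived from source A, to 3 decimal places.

δ_A = (0.0106502/0.0112372 − 1)×1000 = (0.947763 − 1)×1000 = -52.237‰
δ_B = (0.0108178/0.0112372 − 1)×1000 = (0.962678 − 1)×1000 = -37.322‰
f_A = (δ_mix − δ_B)/(δ_A − δ_B) = (-43.28 − (-37.322))/(-52.237 − (-37.322))
f_A = -5.958 / -14.915 = 0.3994

0.399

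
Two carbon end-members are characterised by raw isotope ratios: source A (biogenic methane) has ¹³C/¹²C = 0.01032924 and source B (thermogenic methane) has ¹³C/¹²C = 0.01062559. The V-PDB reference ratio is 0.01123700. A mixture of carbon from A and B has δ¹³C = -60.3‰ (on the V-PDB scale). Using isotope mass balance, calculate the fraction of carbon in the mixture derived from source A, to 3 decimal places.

0.223

δ_A = (0.01032924/0.01123700 − 1)×1000 = (0.919217 − 1)×1000 = -80.783‰
δ_B = (0.01062559/0.01123700 − 1)×1000 = (0.945590 − 1)×1000 = -54.410‰
f_A = (δ_mix − δ_B)/(δ_A − δ_B) = (-60.3 − (-54.410))/(-80.783 − (-54.410))
f_A = -5.890 / -26.373 = 0.2233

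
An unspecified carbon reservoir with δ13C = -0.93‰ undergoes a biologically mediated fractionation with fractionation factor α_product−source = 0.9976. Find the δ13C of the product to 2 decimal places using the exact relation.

-3.33‰

δ_product = (δ_source + 1000)·α − 1000
δ_product = (-0.93 + 1000) × 0.9976 − 1000
δ_product = 996.672 − 1000 = -3.328‰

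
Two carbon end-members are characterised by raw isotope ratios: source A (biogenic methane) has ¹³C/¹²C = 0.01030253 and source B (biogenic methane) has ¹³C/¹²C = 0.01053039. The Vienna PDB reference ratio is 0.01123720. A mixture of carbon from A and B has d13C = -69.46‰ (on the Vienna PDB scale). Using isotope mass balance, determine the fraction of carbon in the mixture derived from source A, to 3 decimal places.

0.324

δ_A = (0.01030253/0.01123720 − 1)×1000 = (0.916824 − 1)×1000 = -83.176‰
δ_B = (0.01053039/0.01123720 − 1)×1000 = (0.937101 − 1)×1000 = -62.899‰
f_A = (δ_mix − δ_B)/(δ_A − δ_B) = (-69.46 − (-62.899))/(-83.176 − (-62.899))
f_A = -6.561 / -20.277 = 0.3236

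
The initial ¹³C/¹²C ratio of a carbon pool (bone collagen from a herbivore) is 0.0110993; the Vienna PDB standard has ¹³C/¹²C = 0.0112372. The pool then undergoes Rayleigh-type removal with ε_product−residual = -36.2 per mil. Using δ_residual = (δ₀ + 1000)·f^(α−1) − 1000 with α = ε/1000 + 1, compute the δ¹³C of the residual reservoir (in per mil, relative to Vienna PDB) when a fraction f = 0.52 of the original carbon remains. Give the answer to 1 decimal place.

δ₀ = (0.0110993/0.0112372 − 1)×1000 = (0.987728 − 1)×1000 = -12.272 per mil
α − 1 = ε/1000 = -0.0362
f^(α−1) = 0.52^(-0.0362) = 1.023955
δ_res = (-12.272 + 1000) × 1.023955 − 1000 = 1011.389 − 1000 = 11.39 per mil

11.4 per mil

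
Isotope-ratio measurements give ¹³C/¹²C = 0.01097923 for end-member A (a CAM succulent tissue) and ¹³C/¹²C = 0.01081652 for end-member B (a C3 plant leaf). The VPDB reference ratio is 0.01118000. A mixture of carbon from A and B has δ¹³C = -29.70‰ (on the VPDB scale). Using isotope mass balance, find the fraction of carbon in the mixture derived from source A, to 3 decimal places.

δ_A = (0.01097923/0.01118000 − 1)×1000 = (0.982042 − 1)×1000 = -17.958‰
δ_B = (0.01081652/0.01118000 − 1)×1000 = (0.967488 − 1)×1000 = -32.512‰
f_A = (δ_mix − δ_B)/(δ_A − δ_B) = (-29.70 − (-32.512))/(-17.958 − (-32.512))
f_A = 2.812 / 14.554 = 0.1932

0.193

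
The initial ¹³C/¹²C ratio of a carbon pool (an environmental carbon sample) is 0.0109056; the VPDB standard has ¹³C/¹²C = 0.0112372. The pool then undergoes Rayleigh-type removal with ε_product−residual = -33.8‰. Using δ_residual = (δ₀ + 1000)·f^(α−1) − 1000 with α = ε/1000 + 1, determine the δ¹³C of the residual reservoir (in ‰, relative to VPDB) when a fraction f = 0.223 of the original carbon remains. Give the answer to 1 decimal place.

δ₀ = (0.0109056/0.0112372 − 1)×1000 = (0.970491 − 1)×1000 = -29.509‰
α − 1 = ε/1000 = -0.0338
f^(α−1) = 0.223^(-0.0338) = 1.052028
δ_res = (-29.509 + 1000) × 1.052028 − 1000 = 1020.984 − 1000 = 20.98‰

21.0‰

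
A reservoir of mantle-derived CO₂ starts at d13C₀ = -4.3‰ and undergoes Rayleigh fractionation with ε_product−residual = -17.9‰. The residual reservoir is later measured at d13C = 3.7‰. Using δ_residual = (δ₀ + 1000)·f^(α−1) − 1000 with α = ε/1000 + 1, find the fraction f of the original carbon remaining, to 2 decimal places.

α − 1 = ε/1000 = -0.0179
(δ_res + 1000)/(δ₀ + 1000) = (3.7 + 1000)/(-4.3 + 1000) = 1003.7/995.7 = 1.008035
f = 1.008035^(1/-0.0179) = exp(ln(1.008035)/-0.0179) = exp(0.00800/-0.0179)
f = exp(-0.4471) = 0.6395

0.64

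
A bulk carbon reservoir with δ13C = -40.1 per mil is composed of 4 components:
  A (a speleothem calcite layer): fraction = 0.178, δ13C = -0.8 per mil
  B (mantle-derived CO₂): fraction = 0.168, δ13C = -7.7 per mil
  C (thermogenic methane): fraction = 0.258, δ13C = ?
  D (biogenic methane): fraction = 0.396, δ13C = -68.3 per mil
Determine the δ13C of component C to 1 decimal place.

Isotope mass balance: δ_bulk = Σ fᵢ·δᵢ.
-40.1 = 0.178×(-0.8) + 0.168×(-7.7) + 0.258×δ_C + 0.396×(-68.3)
0.258·δ_C = -40.1 − (-28.483) = -11.617
δ_C = -11.617 / 0.258 = -45.03 per mil

-45.0 per mil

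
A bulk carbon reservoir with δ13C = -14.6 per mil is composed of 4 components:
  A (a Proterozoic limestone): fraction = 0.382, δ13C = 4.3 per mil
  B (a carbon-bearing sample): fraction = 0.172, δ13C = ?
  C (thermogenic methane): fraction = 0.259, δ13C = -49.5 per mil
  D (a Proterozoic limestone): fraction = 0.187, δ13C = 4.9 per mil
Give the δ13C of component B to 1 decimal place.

Isotope mass balance: δ_bulk = Σ fᵢ·δᵢ.
-14.6 = 0.382×(4.3) + 0.172×δ_B + 0.259×(-49.5) + 0.187×(4.9)
0.172·δ_B = -14.6 − (-10.262) = -4.338
δ_B = -4.338 / 0.172 = -25.22 per mil

-25.2 per mil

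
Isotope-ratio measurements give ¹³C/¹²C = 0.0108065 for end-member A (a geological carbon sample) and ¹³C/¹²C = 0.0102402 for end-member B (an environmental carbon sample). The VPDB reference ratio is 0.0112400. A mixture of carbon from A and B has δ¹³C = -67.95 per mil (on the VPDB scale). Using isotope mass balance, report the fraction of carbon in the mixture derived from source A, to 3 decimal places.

0.417

δ_A = (0.0108065/0.0112400 − 1)×1000 = (0.961432 − 1)×1000 = -38.568 per mil
δ_B = (0.0102402/0.0112400 − 1)×1000 = (0.911050 − 1)×1000 = -88.950 per mil
f_A = (δ_mix − δ_B)/(δ_A − δ_B) = (-67.95 − (-88.950))/(-38.568 − (-88.950))
f_A = 21.000 / 50.383 = 0.4168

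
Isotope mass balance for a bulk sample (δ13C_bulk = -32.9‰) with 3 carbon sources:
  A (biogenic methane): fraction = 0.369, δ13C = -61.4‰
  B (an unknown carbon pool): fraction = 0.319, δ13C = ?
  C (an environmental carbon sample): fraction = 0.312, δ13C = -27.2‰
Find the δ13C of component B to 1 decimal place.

-5.5‰

Isotope mass balance: δ_bulk = Σ fᵢ·δᵢ.
-32.9 = 0.369×(-61.4) + 0.319×δ_B + 0.312×(-27.2)
0.319·δ_B = -32.9 − (-31.143) = -1.757
δ_B = -1.757 / 0.319 = -5.51‰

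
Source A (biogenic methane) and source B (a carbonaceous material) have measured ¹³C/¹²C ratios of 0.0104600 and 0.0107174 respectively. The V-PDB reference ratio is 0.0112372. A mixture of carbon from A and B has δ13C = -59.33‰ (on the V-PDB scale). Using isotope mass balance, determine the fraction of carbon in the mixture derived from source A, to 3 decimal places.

0.571

δ_A = (0.0104600/0.0112372 − 1)×1000 = (0.930837 − 1)×1000 = -69.163‰
δ_B = (0.0107174/0.0112372 − 1)×1000 = (0.953743 − 1)×1000 = -46.257‰
f_A = (δ_mix − δ_B)/(δ_A − δ_B) = (-59.33 − (-46.257))/(-69.163 − (-46.257))
f_A = -13.073 / -22.906 = 0.5707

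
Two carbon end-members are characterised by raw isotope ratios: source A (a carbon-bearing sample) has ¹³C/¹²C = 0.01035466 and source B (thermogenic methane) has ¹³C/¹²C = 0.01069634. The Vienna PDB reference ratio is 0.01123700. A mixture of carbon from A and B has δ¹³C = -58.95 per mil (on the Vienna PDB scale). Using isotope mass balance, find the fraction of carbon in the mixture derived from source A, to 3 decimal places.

δ_A = (0.01035466/0.01123700 − 1)×1000 = (0.921479 − 1)×1000 = -78.521 per mil
δ_B = (0.01069634/0.01123700 − 1)×1000 = (0.951886 − 1)×1000 = -48.114 per mil
f_A = (δ_mix − δ_B)/(δ_A − δ_B) = (-58.95 − (-48.114))/(-78.521 − (-48.114))
f_A = -10.836 / -30.407 = 0.3564

0.356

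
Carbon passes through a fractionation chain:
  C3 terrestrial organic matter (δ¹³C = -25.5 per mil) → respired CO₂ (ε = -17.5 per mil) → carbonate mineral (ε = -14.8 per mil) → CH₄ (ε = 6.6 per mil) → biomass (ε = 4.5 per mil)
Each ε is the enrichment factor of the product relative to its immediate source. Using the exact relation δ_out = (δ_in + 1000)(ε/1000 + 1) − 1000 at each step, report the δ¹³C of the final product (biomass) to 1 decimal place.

step 1: δ = (-25.50 + 1000)·(-17.5/1000 + 1) − 1000 = -42.55 per mil
step 2: δ = (-42.55 + 1000)·(-14.8/1000 + 1) − 1000 = -56.72 per mil
step 3: δ = (-56.72 + 1000)·(6.6/1000 + 1) − 1000 = -50.50 per mil
step 4: δ = (-50.50 + 1000)·(4.5/1000 + 1) − 1000 = -46.23 per mil

-46.2 per mil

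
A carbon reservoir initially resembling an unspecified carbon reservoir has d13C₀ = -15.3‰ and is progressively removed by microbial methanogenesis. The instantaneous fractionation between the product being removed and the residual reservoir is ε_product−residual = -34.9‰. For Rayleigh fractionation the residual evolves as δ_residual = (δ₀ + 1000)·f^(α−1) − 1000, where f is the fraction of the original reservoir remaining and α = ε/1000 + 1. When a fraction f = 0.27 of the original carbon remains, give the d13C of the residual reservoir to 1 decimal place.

30.7‰

Rayleigh residual: δ_res = (δ₀ + 1000)·f^(α−1) − 1000
α = ε/1000 + 1 = 0.96510, so α − 1 = -0.03490
f^(α−1) = 0.27^(-0.03490) = 1.046756
δ_res = (-15.3 + 1000) × 1.046756 − 1000 = 1030.741 − 1000 = 30.74‰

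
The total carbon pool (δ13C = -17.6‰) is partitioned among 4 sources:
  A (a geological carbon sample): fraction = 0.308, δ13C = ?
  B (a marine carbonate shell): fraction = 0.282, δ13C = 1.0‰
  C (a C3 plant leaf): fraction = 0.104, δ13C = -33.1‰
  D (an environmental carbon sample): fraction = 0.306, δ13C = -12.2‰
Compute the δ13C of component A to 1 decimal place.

-34.8‰

Isotope mass balance: δ_bulk = Σ fᵢ·δᵢ.
-17.6 = 0.308×δ_A + 0.282×(1.0) + 0.104×(-33.1) + 0.306×(-12.2)
0.308·δ_A = -17.6 − (-6.894) = -10.706
δ_A = -10.706 / 0.308 = -34.76‰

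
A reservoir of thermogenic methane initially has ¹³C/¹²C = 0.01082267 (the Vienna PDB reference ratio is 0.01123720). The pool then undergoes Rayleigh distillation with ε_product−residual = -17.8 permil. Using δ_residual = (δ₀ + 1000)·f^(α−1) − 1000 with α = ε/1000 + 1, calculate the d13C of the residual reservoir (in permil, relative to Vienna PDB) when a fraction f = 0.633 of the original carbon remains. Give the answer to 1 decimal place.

δ₀ = (0.01082267/0.01123720 − 1)×1000 = (0.963111 − 1)×1000 = -36.889 permil
α − 1 = ε/1000 = -0.0178
f^(α−1) = 0.633^(-0.0178) = 1.008173
δ_res = (-36.889 + 1000) × 1.008173 − 1000 = 970.982 − 1000 = -29.02 permil

-29.0 permil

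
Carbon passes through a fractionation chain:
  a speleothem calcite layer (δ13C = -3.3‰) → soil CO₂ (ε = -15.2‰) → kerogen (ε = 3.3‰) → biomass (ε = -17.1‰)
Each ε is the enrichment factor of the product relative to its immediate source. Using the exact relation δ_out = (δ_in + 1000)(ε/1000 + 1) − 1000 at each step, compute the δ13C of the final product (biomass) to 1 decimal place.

-32.1‰

step 1: δ = (-3.30 + 1000)·(-15.2/1000 + 1) − 1000 = -18.45‰
step 2: δ = (-18.45 + 1000)·(3.3/1000 + 1) − 1000 = -15.21‰
step 3: δ = (-15.21 + 1000)·(-17.1/1000 + 1) − 1000 = -32.05‰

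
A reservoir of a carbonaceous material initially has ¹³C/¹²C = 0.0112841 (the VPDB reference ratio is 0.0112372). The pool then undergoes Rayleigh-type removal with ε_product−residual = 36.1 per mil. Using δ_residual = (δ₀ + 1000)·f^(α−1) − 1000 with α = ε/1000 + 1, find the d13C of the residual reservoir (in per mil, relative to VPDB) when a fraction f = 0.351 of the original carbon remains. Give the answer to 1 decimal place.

δ₀ = (0.0112841/0.0112372 − 1)×1000 = (1.004174 − 1)×1000 = 4.174 per mil
α − 1 = ε/1000 = 0.0361
f^(α−1) = 0.351^(0.0361) = 0.962910
δ_res = (4.174 + 1000) × 0.962910 − 1000 = 966.929 − 1000 = -33.07 per mil

-33.1 per mil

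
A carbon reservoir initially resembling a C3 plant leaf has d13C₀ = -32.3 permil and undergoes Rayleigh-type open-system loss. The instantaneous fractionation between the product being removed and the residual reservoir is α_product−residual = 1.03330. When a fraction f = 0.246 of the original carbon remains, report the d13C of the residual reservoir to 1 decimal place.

Rayleigh residual: δ_res = (δ₀ + 1000)·f^(α−1) − 1000
α − 1 = 0.03330
f^(α−1) = 0.246^(0.03330) = 0.954373
δ_res = (-32.3 + 1000) × 0.954373 − 1000 = 923.547 − 1000 = -76.45 permil

-76.5 permil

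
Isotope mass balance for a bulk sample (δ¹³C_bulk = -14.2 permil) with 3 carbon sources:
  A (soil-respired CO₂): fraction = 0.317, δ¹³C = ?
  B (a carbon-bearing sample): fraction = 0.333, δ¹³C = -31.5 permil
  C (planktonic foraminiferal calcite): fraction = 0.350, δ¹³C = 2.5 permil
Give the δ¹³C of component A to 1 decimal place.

Isotope mass balance: δ_bulk = Σ fᵢ·δᵢ.
-14.2 = 0.317×δ_A + 0.333×(-31.5) + 0.350×(2.5)
0.317·δ_A = -14.2 − (-9.615) = -4.585
δ_A = -4.585 / 0.317 = -14.47 permil

-14.5 permil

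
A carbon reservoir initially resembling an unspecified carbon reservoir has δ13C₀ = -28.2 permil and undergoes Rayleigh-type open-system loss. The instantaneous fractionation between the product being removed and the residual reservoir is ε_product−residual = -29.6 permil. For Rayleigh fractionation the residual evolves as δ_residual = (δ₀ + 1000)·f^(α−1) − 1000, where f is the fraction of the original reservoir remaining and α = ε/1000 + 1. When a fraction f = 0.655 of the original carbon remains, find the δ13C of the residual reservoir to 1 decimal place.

-16.0 permil

Rayleigh residual: δ_res = (δ₀ + 1000)·f^(α−1) − 1000
α = ε/1000 + 1 = 0.97040, so α − 1 = -0.02960
f^(α−1) = 0.655^(-0.02960) = 1.012603
δ_res = (-28.2 + 1000) × 1.012603 − 1000 = 984.048 − 1000 = -15.95 permil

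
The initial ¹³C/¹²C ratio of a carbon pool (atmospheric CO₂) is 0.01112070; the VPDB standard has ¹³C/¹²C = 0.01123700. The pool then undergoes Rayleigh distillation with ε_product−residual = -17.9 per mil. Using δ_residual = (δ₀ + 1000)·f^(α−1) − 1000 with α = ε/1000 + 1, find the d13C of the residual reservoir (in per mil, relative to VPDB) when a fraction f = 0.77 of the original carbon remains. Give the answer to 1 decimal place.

δ₀ = (0.01112070/0.01123700 − 1)×1000 = (0.989650 − 1)×1000 = -10.350 per mil
α − 1 = ε/1000 = -0.0179
f^(α−1) = 0.77^(-0.0179) = 1.004689
δ_res = (-10.350 + 1000) × 1.004689 − 1000 = 994.291 − 1000 = -5.71 per mil

-5.7 per mil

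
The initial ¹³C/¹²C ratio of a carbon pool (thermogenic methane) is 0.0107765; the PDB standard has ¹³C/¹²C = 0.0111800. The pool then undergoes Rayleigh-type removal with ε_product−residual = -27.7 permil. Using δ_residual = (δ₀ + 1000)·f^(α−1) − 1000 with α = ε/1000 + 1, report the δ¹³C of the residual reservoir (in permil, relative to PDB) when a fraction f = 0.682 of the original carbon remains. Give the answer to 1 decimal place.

-25.8 permil

δ₀ = (0.0107765/0.0111800 − 1)×1000 = (0.963909 − 1)×1000 = -36.091 permil
α − 1 = ε/1000 = -0.0277
f^(α−1) = 0.682^(-0.0277) = 1.010658
δ_res = (-36.091 + 1000) × 1.010658 − 1000 = 974.182 − 1000 = -25.82 permil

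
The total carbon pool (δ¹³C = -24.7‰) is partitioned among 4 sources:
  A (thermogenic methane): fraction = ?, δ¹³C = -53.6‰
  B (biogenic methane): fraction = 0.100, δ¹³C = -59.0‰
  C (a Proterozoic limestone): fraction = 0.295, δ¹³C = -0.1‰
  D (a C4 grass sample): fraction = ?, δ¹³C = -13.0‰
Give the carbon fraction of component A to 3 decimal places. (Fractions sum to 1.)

0.269

Let f_A and f_D be the unknown fractions; fractions sum to 1 so f_A + f_D = 0.605.
Mass balance: Σ fᵢ·δᵢ = δ_bulk ⇒ f_A·(-53.6) + f_D·(-13.0) = -24.7 − (-5.929) = -18.770
Substitute f_D = 0.605 − f_A:
f_A·(-53.6 − -13.0) = -18.770 − 0.605×(-13.0) = -10.905
f_A = -10.905 / -40.6 = 0.2686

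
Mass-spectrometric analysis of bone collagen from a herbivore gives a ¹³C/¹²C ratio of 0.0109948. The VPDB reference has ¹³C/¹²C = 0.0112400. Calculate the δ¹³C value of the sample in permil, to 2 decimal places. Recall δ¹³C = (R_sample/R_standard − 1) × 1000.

-21.81 permil

δ¹³C = (R_sample / R_standard − 1) × 1000
R_sample / R_standard = 0.0109948 / 0.0112400 = 0.978185
δ¹³C = (0.978185 − 1) × 1000 = -21.815 permil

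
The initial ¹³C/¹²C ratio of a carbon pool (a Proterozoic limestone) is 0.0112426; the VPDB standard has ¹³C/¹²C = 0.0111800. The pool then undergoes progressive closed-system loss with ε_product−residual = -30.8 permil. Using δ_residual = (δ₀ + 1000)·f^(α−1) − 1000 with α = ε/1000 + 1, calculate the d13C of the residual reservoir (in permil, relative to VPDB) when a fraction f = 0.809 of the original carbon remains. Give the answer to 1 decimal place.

12.2 permil

δ₀ = (0.0112426/0.0111800 − 1)×1000 = (1.005599 − 1)×1000 = 5.599 permil
α − 1 = ε/1000 = -0.0308
f^(α−1) = 0.809^(-0.0308) = 1.006550
δ_res = (5.599 + 1000) × 1.006550 − 1000 = 1012.186 − 1000 = 12.19 permil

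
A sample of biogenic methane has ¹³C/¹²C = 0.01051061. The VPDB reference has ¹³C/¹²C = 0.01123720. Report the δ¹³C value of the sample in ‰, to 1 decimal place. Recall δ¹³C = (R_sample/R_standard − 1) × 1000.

δ¹³C = (R_sample / R_standard − 1) × 1000
R_sample / R_standard = 0.01051061 / 0.01123720 = 0.935341
δ¹³C = (0.935341 − 1) × 1000 = -64.66‰

-64.7‰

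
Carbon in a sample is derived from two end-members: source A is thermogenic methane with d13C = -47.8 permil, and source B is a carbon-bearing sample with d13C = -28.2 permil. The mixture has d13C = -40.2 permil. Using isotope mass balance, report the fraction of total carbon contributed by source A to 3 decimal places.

δ_mix = f_A·δ_A + (1 − f_A)·δ_B  ⇒  f_A = (δ_mix − δ_B)/(δ_A − δ_B)
f_A = (-40.2 − (-28.2)) / (-47.8 − (-28.2))
f_A = -12.0 / -19.6 = 0.6122

0.612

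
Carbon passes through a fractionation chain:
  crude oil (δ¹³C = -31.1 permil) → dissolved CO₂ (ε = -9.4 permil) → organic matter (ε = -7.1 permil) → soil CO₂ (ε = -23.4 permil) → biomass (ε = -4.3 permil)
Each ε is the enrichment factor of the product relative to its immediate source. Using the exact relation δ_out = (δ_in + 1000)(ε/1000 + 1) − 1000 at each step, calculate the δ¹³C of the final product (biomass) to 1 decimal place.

-73.3 permil

step 1: δ = (-31.10 + 1000)·(-9.4/1000 + 1) − 1000 = -40.21 permil
step 2: δ = (-40.21 + 1000)·(-7.1/1000 + 1) − 1000 = -47.02 permil
step 3: δ = (-47.02 + 1000)·(-23.4/1000 + 1) − 1000 = -69.32 permil
step 4: δ = (-69.32 + 1000)·(-4.3/1000 + 1) − 1000 = -73.32 permil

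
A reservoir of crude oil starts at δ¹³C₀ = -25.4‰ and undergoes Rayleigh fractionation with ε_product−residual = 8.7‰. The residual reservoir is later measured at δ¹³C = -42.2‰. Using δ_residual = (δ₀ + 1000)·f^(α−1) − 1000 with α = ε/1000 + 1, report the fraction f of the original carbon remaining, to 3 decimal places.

0.136

α − 1 = ε/1000 = 0.0087
(δ_res + 1000)/(δ₀ + 1000) = (-42.2 + 1000)/(-25.4 + 1000) = 957.8/974.6 = 0.982762
f = 0.982762^(1/0.0087) = exp(ln(0.982762)/0.0087) = exp(-0.01739/0.0087)
f = exp(-1.9986) = 0.1355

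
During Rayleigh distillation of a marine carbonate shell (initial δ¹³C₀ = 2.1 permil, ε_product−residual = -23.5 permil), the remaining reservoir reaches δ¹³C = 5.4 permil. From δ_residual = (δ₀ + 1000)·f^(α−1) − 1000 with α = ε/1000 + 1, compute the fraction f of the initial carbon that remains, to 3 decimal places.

α − 1 = ε/1000 = -0.0235
(δ_res + 1000)/(δ₀ + 1000) = (5.4 + 1000)/(2.1 + 1000) = 1005.4/1002.1 = 1.003293
f = 1.003293^(1/-0.0235) = exp(ln(1.003293)/-0.0235) = exp(0.00329/-0.0235)
f = exp(-0.1399) = 0.8694

0.869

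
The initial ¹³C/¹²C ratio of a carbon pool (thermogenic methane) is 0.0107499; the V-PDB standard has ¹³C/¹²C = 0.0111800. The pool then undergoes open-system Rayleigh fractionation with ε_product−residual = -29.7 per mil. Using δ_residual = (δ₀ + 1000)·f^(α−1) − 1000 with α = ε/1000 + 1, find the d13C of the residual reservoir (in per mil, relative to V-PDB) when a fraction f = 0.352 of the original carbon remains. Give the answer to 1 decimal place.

-8.2 per mil

δ₀ = (0.0107499/0.0111800 − 1)×1000 = (0.961530 − 1)×1000 = -38.470 per mil
α − 1 = ε/1000 = -0.0297
f^(α−1) = 0.352^(-0.0297) = 1.031496
δ_res = (-38.470 + 1000) × 1.031496 − 1000 = 991.814 − 1000 = -8.19 per mil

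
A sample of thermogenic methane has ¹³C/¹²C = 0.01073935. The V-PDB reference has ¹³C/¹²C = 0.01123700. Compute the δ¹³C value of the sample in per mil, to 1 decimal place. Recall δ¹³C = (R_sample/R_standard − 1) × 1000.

δ¹³C = (R_sample / R_standard − 1) × 1000
R_sample / R_standard = 0.01073935 / 0.01123700 = 0.955713
δ¹³C = (0.955713 − 1) × 1000 = -44.29 per mil

-44.3 per mil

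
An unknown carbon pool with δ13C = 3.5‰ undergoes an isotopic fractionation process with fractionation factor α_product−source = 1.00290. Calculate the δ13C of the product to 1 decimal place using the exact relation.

δ_product = (δ_source + 1000)·α − 1000
δ_product = (3.5 + 1000) × 1.00290 − 1000
δ_product = 1006.410 − 1000 = 6.41‰

6.4‰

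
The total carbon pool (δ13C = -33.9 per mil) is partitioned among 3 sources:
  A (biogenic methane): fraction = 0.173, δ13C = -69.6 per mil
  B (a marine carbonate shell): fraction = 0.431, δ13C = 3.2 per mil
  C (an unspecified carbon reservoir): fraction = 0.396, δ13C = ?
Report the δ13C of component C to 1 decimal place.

-58.7 per mil

Isotope mass balance: δ_bulk = Σ fᵢ·δᵢ.
-33.9 = 0.173×(-69.6) + 0.431×(3.2) + 0.396×δ_C
0.396·δ_C = -33.9 − (-10.662) = -23.238
δ_C = -23.238 / 0.396 = -58.68 per mil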